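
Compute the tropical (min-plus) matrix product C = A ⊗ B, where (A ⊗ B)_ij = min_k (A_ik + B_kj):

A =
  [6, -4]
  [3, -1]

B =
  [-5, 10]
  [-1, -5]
A ⊗ B =
  [-5, -9]
  [-2, -6]

Apply the min-plus product entry-by-entry:
  C[0][0] = min over k of (A[0][0] + B[0][0] = 6 + -5 = 1, A[0][1] + B[1][0] = -4 + -1 = -5) = -5 (attained at k = 1)
  C[0][1] = min over k of (A[0][0] + B[0][1] = 6 + 10 = 16, A[0][1] + B[1][1] = -4 + -5 = -9) = -9 (attained at k = 1)
  C[1][0] = min over k of (A[1][0] + B[0][0] = 3 + -5 = -2, A[1][1] + B[1][0] = -1 + -1 = -2) = -2 (attained at k = 0)
  C[1][1] = min over k of (A[1][0] + B[0][1] = 3 + 10 = 13, A[1][1] + B[1][1] = -1 + -5 = -6) = -6 (attained at k = 1)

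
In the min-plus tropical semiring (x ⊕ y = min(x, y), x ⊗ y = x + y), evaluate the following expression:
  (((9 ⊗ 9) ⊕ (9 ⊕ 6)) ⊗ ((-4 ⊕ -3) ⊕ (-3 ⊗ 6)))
(((9 ⊗ 9) ⊕ (9 ⊕ 6)) ⊗ ((-4 ⊕ -3) ⊕ (-3 ⊗ 6))) = 2

Expand innermost to outermost. Recall ⊕ takes the minimum of its arguments and ⊗ takes their sum. Working out the expression (((9 ⊗ 9) ⊕ (9 ⊕ 6)) ⊗ ((-4 ⊕ -3) ⊕ (-3 ⊗ 6))) gives 2.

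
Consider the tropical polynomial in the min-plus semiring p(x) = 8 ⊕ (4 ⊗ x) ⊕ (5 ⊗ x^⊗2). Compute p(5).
p(5) = 8

A tropical monomial a ⊗ x^⊗i evaluates to a + i · x. Evaluating each term at x = 5:
  Term 0 contributes 8 + 0 · 5 = 8
  Term 1 contributes 4 + 1 · 5 = 9
  Term 2 contributes 5 + 2 · 5 = 15
p(5) = ⊕ of these = min[8, 9, 15] = 8.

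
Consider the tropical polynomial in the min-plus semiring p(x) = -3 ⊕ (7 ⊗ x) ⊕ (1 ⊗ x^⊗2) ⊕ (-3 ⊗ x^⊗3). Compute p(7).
p(7) = -3

A tropical monomial a ⊗ x^⊗i evaluates to a + i · x. Evaluating each term at x = 7:
  Term 0 contributes -3 + 0 · 7 = -3
  Term 1 contributes 7 + 1 · 7 = 14
  Term 2 contributes 1 + 2 · 7 = 15
  Term 3 contributes -3 + 3 · 7 = 18
p(7) = ⊕ of these = min[-3, 14, 15, 18] = -3.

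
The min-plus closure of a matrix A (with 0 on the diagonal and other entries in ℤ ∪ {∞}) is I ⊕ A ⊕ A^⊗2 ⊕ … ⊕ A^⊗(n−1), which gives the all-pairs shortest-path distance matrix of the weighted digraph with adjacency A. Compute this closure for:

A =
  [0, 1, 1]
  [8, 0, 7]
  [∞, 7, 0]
Closure =
  [0, 1, 1]
  [8, 0, 7]
  [15, 7, 0]

This is the Floyd-Warshall all-pairs shortest-path computation. For each intermediate vertex k = 0, 1, …, 2, update dist[i][j] ← min(dist[i][j], dist[i][k] + dist[k][j]). The final matrix gives, for each (i, j), the minimum total weight of any directed path from i to j (possibly empty when i = j).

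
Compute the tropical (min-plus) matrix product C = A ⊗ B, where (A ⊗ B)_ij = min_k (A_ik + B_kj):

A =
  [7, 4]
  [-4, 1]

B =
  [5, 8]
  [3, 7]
A ⊗ B =
  [7, 11]
  [1, 4]

Apply the min-plus product entry-by-entry:
  C[0][0] = min over k of (A[0][0] + B[0][0] = 7 + 5 = 12, A[0][1] + B[1][0] = 4 + 3 = 7) = 7 (attained at k = 1)
  C[0][1] = min over k of (A[0][0] + B[0][1] = 7 + 8 = 15, A[0][1] + B[1][1] = 4 + 7 = 11) = 11 (attained at k = 1)
  C[1][0] = min over k of (A[1][0] + B[0][0] = -4 + 5 = 1, A[1][1] + B[1][0] = 1 + 3 = 4) = 1 (attained at k = 0)
  C[1][1] = min over k of (A[1][0] + B[0][1] = -4 + 8 = 4, A[1][1] + B[1][1] = 1 + 7 = 8) = 4 (attained at k = 0)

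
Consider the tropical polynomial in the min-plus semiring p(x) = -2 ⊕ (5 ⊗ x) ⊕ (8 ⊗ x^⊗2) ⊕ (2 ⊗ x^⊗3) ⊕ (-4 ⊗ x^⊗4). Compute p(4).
p(4) = -2

A tropical monomial a ⊗ x^⊗i evaluates to a + i · x. Evaluating each term at x = 4:
  Term 0 contributes -2 + 0 · 4 = -2
  Term 1 contributes 5 + 1 · 4 = 9
  Term 2 contributes 8 + 2 · 4 = 16
  Term 3 contributes 2 + 3 · 4 = 14
  Term 4 contributes -4 + 4 · 4 = 12
p(4) = ⊕ of these = min[-2, 9, 16, 14, 12] = -2.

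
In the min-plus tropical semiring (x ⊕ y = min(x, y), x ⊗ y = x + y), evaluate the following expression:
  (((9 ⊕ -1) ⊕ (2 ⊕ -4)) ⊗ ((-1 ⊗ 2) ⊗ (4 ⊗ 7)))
(((9 ⊕ -1) ⊕ (2 ⊕ -4)) ⊗ ((-1 ⊗ 2) ⊗ (4 ⊗ 7))) = 8

Expand innermost to outermost. Recall ⊕ takes the minimum of its arguments and ⊗ takes their sum. Working out the expression (((9 ⊕ -1) ⊕ (2 ⊕ -4)) ⊗ ((-1 ⊗ 2) ⊗ (4 ⊗ 7))) gives 8.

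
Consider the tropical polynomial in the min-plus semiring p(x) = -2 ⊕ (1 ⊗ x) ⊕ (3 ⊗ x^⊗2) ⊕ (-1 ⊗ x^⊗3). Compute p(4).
p(4) = -2

A tropical monomial a ⊗ x^⊗i evaluates to a + i · x. Evaluating each term at x = 4:
  Term 0 contributes -2 + 0 · 4 = -2
  Term 1 contributes 1 + 1 · 4 = 5
  Term 2 contributes 3 + 2 · 4 = 11
  Term 3 contributes -1 + 3 · 4 = 11
p(4) = ⊕ of these = min[-2, 5, 11, 11] = -2.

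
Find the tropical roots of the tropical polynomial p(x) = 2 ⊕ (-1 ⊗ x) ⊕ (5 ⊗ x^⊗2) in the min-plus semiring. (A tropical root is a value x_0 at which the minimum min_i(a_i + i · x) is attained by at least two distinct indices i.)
Roots: {-6, 3}

Each tropical root is a break point of the lower envelope of the lines y = a_i + i · x (there are 3 lines, with slopes 0, 1, ..., 2). Only the lines that attain the minimum somewhere contribute to roots; other lines are dominated. Here the surviving (envelope) indices are i = 2, i = 1, i = 0.
Intersections between consecutive envelope lines give the roots: for adjacent envelope indices i < j the intersection is x = (a_i − a_j) / (j − i). Reading off the sorted break points: {-6, 3}.
Verification: at each break x_0, at least two indices attain the minimum of min_i(a_i + i · x_0).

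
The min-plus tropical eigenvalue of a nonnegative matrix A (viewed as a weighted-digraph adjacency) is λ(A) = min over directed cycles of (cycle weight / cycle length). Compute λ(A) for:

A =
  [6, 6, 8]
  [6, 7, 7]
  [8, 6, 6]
λ(A) = 6

Enumerate directed cycles and compute their means (weight / length). Sample:
  cycle 0 → 0: weight = 6, length = 1, mean = 6/1 ≈ 6.000
  cycle 1 → 1: weight = 7, length = 1, mean = 7/1 ≈ 7.000
  cycle 2 → 2: weight = 6, length = 1, mean = 6/1 ≈ 6.000
  cycle 0 → 1 → 0: weight = 12, length = 2, mean = 12/2 ≈ 6.000
  cycle 0 → 2 → 0: weight = 16, length = 2, mean = 16/2 ≈ 8.000
  cycle 1 → 0 → 1: weight = 12, length = 2, mean = 12/2 ≈ 6.000
Minimum mean = 6.000, attained e.g. along the cycle 0 → 0 with weight 6 and length 1. So λ(A) = 6/1 = 6.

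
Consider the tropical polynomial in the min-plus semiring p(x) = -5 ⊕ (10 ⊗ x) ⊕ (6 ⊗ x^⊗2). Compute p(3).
p(3) = -5

A tropical monomial a ⊗ x^⊗i evaluates to a + i · x. Evaluating each term at x = 3:
  Term 0 contributes -5 + 0 · 3 = -5
  Term 1 contributes 10 + 1 · 3 = 13
  Term 2 contributes 6 + 2 · 3 = 12
p(3) = ⊕ of these = min[-5, 13, 12] = -5.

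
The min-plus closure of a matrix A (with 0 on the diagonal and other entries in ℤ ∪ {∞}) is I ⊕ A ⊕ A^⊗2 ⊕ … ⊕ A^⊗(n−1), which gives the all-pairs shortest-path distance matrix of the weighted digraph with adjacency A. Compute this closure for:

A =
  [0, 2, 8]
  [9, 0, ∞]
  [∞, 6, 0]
Closure =
  [0, 2, 8]
  [9, 0, 17]
  [15, 6, 0]

This is the Floyd-Warshall all-pairs shortest-path computation. For each intermediate vertex k = 0, 1, …, 2, update dist[i][j] ← min(dist[i][j], dist[i][k] + dist[k][j]). The final matrix gives, for each (i, j), the minimum total weight of any directed path from i to j (possibly empty when i = j).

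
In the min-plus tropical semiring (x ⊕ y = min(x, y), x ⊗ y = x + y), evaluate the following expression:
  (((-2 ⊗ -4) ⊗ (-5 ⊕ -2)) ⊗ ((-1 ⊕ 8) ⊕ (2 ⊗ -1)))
(((-2 ⊗ -4) ⊗ (-5 ⊕ -2)) ⊗ ((-1 ⊕ 8) ⊕ (2 ⊗ -1))) = -12

Expand innermost to outermost. Recall ⊕ takes the minimum of its arguments and ⊗ takes their sum. Working out the expression (((-2 ⊗ -4) ⊗ (-5 ⊕ -2)) ⊗ ((-1 ⊕ 8) ⊕ (2 ⊗ -1))) gives -12.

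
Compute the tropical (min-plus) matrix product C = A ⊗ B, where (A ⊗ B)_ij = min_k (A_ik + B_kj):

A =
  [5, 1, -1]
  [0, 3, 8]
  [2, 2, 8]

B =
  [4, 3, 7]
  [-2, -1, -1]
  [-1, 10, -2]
A ⊗ B =
  [-2, 0, -3]
  [1, 2, 2]
  [0, 1, 1]

Apply the min-plus product entry-by-entry:
  C[0][0] = min over k of (A[0][0] + B[0][0] = 5 + 4 = 9, A[0][1] + B[1][0] = 1 + -2 = -1, A[0][2] + B[2][0] = -1 + -1 = -2) = -2 (attained at k = 2)
  C[0][1] = min over k of (A[0][0] + B[0][1] = 5 + 3 = 8, A[0][1] + B[1][1] = 1 + -1 = 0, A[0][2] + B[2][1] = -1 + 10 = 9) = 0 (attained at k = 1)
  C[0][2] = min over k of (A[0][0] + B[0][2] = 5 + 7 = 12, A[0][1] + B[1][2] = 1 + -1 = 0, A[0][2] + B[2][2] = -1 + -2 = -3) = -3 (attained at k = 2)
  C[1][0] = min over k of (A[1][0] + B[0][0] = 0 + 4 = 4, A[1][1] + B[1][0] = 3 + -2 = 1, A[1][2] + B[2][0] = 8 + -1 = 7) = 1 (attained at k = 1)
  C[1][1] = min over k of (A[1][0] + B[0][1] = 0 + 3 = 3, A[1][1] + B[1][1] = 3 + -1 = 2, A[1][2] + B[2][1] = 8 + 10 = 18) = 2 (attained at k = 1)
  C[1][2] = min over k of (A[1][0] + B[0][2] = 0 + 7 = 7, A[1][1] + B[1][2] = 3 + -1 = 2, A[1][2] + B[2][2] = 8 + -2 = 6) = 2 (attained at k = 1)
  C[2][0] = min over k of (A[2][0] + B[0][0] = 2 + 4 = 6, A[2][1] + B[1][0] = 2 + -2 = 0, A[2][2] + B[2][0] = 8 + -1 = 7) = 0 (attained at k = 1)
  C[2][1] = min over k of (A[2][0] + B[0][1] = 2 + 3 = 5, A[2][1] + B[1][1] = 2 + -1 = 1, A[2][2] + B[2][1] = 8 + 10 = 18) = 1 (attained at k = 1)
  C[2][2] = min over k of (A[2][0] + B[0][2] = 2 + 7 = 9, A[2][1] + B[1][2] = 2 + -1 = 1, A[2][2] + B[2][2] = 8 + -2 = 6) = 1 (attained at k = 1)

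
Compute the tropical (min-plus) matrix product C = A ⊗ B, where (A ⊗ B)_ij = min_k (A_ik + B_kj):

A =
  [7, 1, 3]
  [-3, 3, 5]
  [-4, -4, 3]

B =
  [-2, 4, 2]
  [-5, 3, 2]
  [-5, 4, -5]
A ⊗ B =
  [-4, 4, -2]
  [-5, 1, -1]
  [-9, -1, -2]

Apply the min-plus product entry-by-entry:
  C[0][0] = min over k of (A[0][0] + B[0][0] = 7 + -2 = 5, A[0][1] + B[1][0] = 1 + -5 = -4, A[0][2] + B[2][0] = 3 + -5 = -2) = -4 (attained at k = 1)
  C[0][1] = min over k of (A[0][0] + B[0][1] = 7 + 4 = 11, A[0][1] + B[1][1] = 1 + 3 = 4, A[0][2] + B[2][1] = 3 + 4 = 7) = 4 (attained at k = 1)
  C[0][2] = min over k of (A[0][0] + B[0][2] = 7 + 2 = 9, A[0][1] + B[1][2] = 1 + 2 = 3, A[0][2] + B[2][2] = 3 + -5 = -2) = -2 (attained at k = 2)
  C[1][0] = min over k of (A[1][0] + B[0][0] = -3 + -2 = -5, A[1][1] + B[1][0] = 3 + -5 = -2, A[1][2] + B[2][0] = 5 + -5 = 0) = -5 (attained at k = 0)
  C[1][1] = min over k of (A[1][0] + B[0][1] = -3 + 4 = 1, A[1][1] + B[1][1] = 3 + 3 = 6, A[1][2] + B[2][1] = 5 + 4 = 9) = 1 (attained at k = 0)
  C[1][2] = min over k of (A[1][0] + B[0][2] = -3 + 2 = -1, A[1][1] + B[1][2] = 3 + 2 = 5, A[1][2] + B[2][2] = 5 + -5 = 0) = -1 (attained at k = 0)
  C[2][0] = min over k of (A[2][0] + B[0][0] = -4 + -2 = -6, A[2][1] + B[1][0] = -4 + -5 = -9, A[2][2] + B[2][0] = 3 + -5 = -2) = -9 (attained at k = 1)
  C[2][1] = min over k of (A[2][0] + B[0][1] = -4 + 4 = 0, A[2][1] + B[1][1] = -4 + 3 = -1, A[2][2] + B[2][1] = 3 + 4 = 7) = -1 (attained at k = 1)
  C[2][2] = min over k of (A[2][0] + B[0][2] = -4 + 2 = -2, A[2][1] + B[1][2] = -4 + 2 = -2, A[2][2] + B[2][2] = 3 + -5 = -2) = -2 (attained at k = 0)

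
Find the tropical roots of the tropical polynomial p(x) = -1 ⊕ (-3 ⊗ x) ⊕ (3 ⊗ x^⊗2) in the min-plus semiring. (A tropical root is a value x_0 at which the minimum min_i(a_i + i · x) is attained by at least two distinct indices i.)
Roots: {-6, 2}

Each tropical root is a break point of the lower envelope of the lines y = a_i + i · x (there are 3 lines, with slopes 0, 1, ..., 2). Only the lines that attain the minimum somewhere contribute to roots; other lines are dominated. Here the surviving (envelope) indices are i = 2, i = 1, i = 0.
Intersections between consecutive envelope lines give the roots: for adjacent envelope indices i < j the intersection is x = (a_i − a_j) / (j − i). Reading off the sorted break points: {-6, 2}.
Verification: at each break x_0, at least two indices attain the minimum of min_i(a_i + i · x_0).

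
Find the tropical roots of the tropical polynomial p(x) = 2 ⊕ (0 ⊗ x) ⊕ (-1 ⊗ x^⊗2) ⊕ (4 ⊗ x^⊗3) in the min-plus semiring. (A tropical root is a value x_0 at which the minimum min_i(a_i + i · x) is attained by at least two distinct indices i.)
Roots: {-5, 1, 2}

Each tropical root is a break point of the lower envelope of the lines y = a_i + i · x (there are 4 lines, with slopes 0, 1, ..., 3). Only the lines that attain the minimum somewhere contribute to roots; other lines are dominated. Here the surviving (envelope) indices are i = 3, i = 2, i = 1, i = 0.
Intersections between consecutive envelope lines give the roots: for adjacent envelope indices i < j the intersection is x = (a_i − a_j) / (j − i). Reading off the sorted break points: {-5, 1, 2}.
Verification: at each break x_0, at least two indices attain the minimum of min_i(a_i + i · x_0).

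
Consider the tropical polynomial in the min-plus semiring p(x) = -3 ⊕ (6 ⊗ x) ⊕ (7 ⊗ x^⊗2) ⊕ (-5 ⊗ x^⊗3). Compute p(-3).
p(-3) = -14

A tropical monomial a ⊗ x^⊗i evaluates to a + i · x. Evaluating each term at x = -3:
  Term 0 contributes -3 + 0 · -3 = -3
  Term 1 contributes 6 + 1 · -3 = 3
  Term 2 contributes 7 + 2 · -3 = 1
  Term 3 contributes -5 + 3 · -3 = -14
p(-3) = ⊕ of these = min[-3, 3, 1, -14] = -14.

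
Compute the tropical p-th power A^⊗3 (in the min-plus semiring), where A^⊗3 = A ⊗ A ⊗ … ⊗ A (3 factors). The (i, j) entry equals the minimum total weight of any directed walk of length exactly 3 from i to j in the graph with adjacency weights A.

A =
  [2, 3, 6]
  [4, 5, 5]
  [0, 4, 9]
A^⊗3 =
  [6, 7, 10]
  [7, 8, 11]
  [4, 5, 8]

Each entry (A^⊗3)_ij equals the minimum over all length-3 walks i = v_0 → v_1 → … → v_3 = j of Σ_t A[v_t][v_{t+1}]. For example, for (i, j) = (0, 2) we minimise over 9 possible intermediate vertex sequences; the minimum is 10, attained along the walk 0 → 0 → 0 → 2.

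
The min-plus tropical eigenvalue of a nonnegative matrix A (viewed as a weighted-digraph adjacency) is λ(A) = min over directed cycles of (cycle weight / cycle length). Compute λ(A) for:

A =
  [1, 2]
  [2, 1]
λ(A) = 1

Enumerate directed cycles and compute their means (weight / length). Sample:
  cycle 0 → 0: weight = 1, length = 1, mean = 1/1 ≈ 1.000
  cycle 1 → 1: weight = 1, length = 1, mean = 1/1 ≈ 1.000
  cycle 0 → 1 → 0: weight = 4, length = 2, mean = 4/2 ≈ 2.000
  cycle 1 → 0 → 1: weight = 4, length = 2, mean = 4/2 ≈ 2.000
Minimum mean = 1.000, attained e.g. along the cycle 0 → 0 with weight 1 and length 1. So λ(A) = 1/1 = 1.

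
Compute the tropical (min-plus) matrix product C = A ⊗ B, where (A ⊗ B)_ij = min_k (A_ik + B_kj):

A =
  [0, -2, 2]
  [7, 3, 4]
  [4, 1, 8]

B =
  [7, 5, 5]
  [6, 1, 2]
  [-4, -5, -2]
A ⊗ B =
  [-2, -3, 0]
  [0, -1, 2]
  [4, 2, 3]

Apply the min-plus product entry-by-entry:
  C[0][0] = min over k of (A[0][0] + B[0][0] = 0 + 7 = 7, A[0][1] + B[1][0] = -2 + 6 = 4, A[0][2] + B[2][0] = 2 + -4 = -2) = -2 (attained at k = 2)
  C[0][1] = min over k of (A[0][0] + B[0][1] = 0 + 5 = 5, A[0][1] + B[1][1] = -2 + 1 = -1, A[0][2] + B[2][1] = 2 + -5 = -3) = -3 (attained at k = 2)
  C[0][2] = min over k of (A[0][0] + B[0][2] = 0 + 5 = 5, A[0][1] + B[1][2] = -2 + 2 = 0, A[0][2] + B[2][2] = 2 + -2 = 0) = 0 (attained at k = 1)
  C[1][0] = min over k of (A[1][0] + B[0][0] = 7 + 7 = 14, A[1][1] + B[1][0] = 3 + 6 = 9, A[1][2] + B[2][0] = 4 + -4 = 0) = 0 (attained at k = 2)
  C[1][1] = min over k of (A[1][0] + B[0][1] = 7 + 5 = 12, A[1][1] + B[1][1] = 3 + 1 = 4, A[1][2] + B[2][1] = 4 + -5 = -1) = -1 (attained at k = 2)
  C[1][2] = min over k of (A[1][0] + B[0][2] = 7 + 5 = 12, A[1][1] + B[1][2] = 3 + 2 = 5, A[1][2] + B[2][2] = 4 + -2 = 2) = 2 (attained at k = 2)
  C[2][0] = min over k of (A[2][0] + B[0][0] = 4 + 7 = 11, A[2][1] + B[1][0] = 1 + 6 = 7, A[2][2] + B[2][0] = 8 + -4 = 4) = 4 (attained at k = 2)
  C[2][1] = min over k of (A[2][0] + B[0][1] = 4 + 5 = 9, A[2][1] + B[1][1] = 1 + 1 = 2, A[2][2] + B[2][1] = 8 + -5 = 3) = 2 (attained at k = 1)
  C[2][2] = min over k of (A[2][0] + B[0][2] = 4 + 5 = 9, A[2][1] + B[1][2] = 1 + 2 = 3, A[2][2] + B[2][2] = 8 + -2 = 6) = 3 (attained at k = 1)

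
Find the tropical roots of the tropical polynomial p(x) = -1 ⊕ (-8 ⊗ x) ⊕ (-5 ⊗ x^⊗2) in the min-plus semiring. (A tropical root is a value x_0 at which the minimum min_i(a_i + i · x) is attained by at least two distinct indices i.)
Roots: {-3, 7}

Each tropical root is a break point of the lower envelope of the lines y = a_i + i · x (there are 3 lines, with slopes 0, 1, ..., 2). Only the lines that attain the minimum somewhere contribute to roots; other lines are dominated. Here the surviving (envelope) indices are i = 2, i = 1, i = 0.
Intersections between consecutive envelope lines give the roots: for adjacent envelope indices i < j the intersection is x = (a_i − a_j) / (j − i). Reading off the sorted break points: {-3, 7}.
Verification: at each break x_0, at least two indices attain the minimum of min_i(a_i + i · x_0).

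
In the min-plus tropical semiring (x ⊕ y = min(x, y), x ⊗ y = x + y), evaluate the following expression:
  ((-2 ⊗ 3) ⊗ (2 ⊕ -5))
((-2 ⊗ 3) ⊗ (2 ⊕ -5)) = -4

Expand innermost to outermost. Recall ⊕ takes the minimum of its arguments and ⊗ takes their sum. Working out the expression ((-2 ⊗ 3) ⊗ (2 ⊕ -5)) gives -4.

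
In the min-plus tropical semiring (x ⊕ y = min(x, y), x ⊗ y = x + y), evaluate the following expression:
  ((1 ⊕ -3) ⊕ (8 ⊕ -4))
((1 ⊕ -3) ⊕ (8 ⊕ -4)) = -4

Expand innermost to outermost. Recall ⊕ takes the minimum of its arguments and ⊗ takes their sum. Working out the expression ((1 ⊕ -3) ⊕ (8 ⊕ -4)) gives -4.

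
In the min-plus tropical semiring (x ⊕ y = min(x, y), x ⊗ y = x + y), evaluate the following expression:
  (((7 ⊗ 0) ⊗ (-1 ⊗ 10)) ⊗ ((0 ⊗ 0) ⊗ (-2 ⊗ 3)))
(((7 ⊗ 0) ⊗ (-1 ⊗ 10)) ⊗ ((0 ⊗ 0) ⊗ (-2 ⊗ 3))) = 17

Expand innermost to outermost. Recall ⊕ takes the minimum of its arguments and ⊗ takes their sum. Working out the expression (((7 ⊗ 0) ⊗ (-1 ⊗ 10)) ⊗ ((0 ⊗ 0) ⊗ (-2 ⊗ 3))) gives 17.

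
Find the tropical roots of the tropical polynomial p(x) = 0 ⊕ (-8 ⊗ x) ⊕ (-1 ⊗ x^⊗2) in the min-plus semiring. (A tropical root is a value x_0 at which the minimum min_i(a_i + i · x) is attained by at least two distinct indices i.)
Roots: {-7, 8}

Each tropical root is a break point of the lower envelope of the lines y = a_i + i · x (there are 3 lines, with slopes 0, 1, ..., 2). Only the lines that attain the minimum somewhere contribute to roots; other lines are dominated. Here the surviving (envelope) indices are i = 2, i = 1, i = 0.
Intersections between consecutive envelope lines give the roots: for adjacent envelope indices i < j the intersection is x = (a_i − a_j) / (j − i). Reading off the sorted break points: {-7, 8}.
Verification: at each break x_0, at least two indices attain the minimum of min_i(a_i + i · x_0).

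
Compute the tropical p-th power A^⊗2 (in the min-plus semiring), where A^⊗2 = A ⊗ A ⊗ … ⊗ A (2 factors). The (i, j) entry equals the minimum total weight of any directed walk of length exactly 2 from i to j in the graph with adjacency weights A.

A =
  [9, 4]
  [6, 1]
A^⊗2 =
  [10, 5]
  [7, 2]

Each entry (A^⊗2)_ij equals the minimum over all length-2 walks i = v_0 → v_1 → … → v_2 = j of Σ_t A[v_t][v_{t+1}]. For example, for (i, j) = (0, 1) we minimise over 2 possible intermediate vertex sequences; the minimum is 5, attained along the walk 0 → 1 → 1.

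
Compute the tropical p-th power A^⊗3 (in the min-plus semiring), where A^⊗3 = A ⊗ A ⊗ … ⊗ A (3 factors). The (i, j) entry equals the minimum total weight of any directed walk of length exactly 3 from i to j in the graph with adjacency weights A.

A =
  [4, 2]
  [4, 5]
A^⊗3 =
  [10, 8]
  [10, 10]

Each entry (A^⊗3)_ij equals the minimum over all length-3 walks i = v_0 → v_1 → … → v_3 = j of Σ_t A[v_t][v_{t+1}]. For example, for (i, j) = (0, 1) we minimise over 4 possible intermediate vertex sequences; the minimum is 8, attained along the walk 0 → 1 → 0 → 1.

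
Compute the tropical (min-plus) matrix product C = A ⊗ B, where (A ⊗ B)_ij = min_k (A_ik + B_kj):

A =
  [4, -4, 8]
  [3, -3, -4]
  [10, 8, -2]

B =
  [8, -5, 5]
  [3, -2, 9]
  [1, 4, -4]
A ⊗ B =
  [-1, -6, 4]
  [-3, -5, -8]
  [-1, 2, -6]

Apply the min-plus product entry-by-entry:
  C[0][0] = min over k of (A[0][0] + B[0][0] = 4 + 8 = 12, A[0][1] + B[1][0] = -4 + 3 = -1, A[0][2] + B[2][0] = 8 + 1 = 9) = -1 (attained at k = 1)
  C[0][1] = min over k of (A[0][0] + B[0][1] = 4 + -5 = -1, A[0][1] + B[1][1] = -4 + -2 = -6, A[0][2] + B[2][1] = 8 + 4 = 12) = -6 (attained at k = 1)
  C[0][2] = min over k of (A[0][0] + B[0][2] = 4 + 5 = 9, A[0][1] + B[1][2] = -4 + 9 = 5, A[0][2] + B[2][2] = 8 + -4 = 4) = 4 (attained at k = 2)
  C[1][0] = min over k of (A[1][0] + B[0][0] = 3 + 8 = 11, A[1][1] + B[1][0] = -3 + 3 = 0, A[1][2] + B[2][0] = -4 + 1 = -3) = -3 (attained at k = 2)
  C[1][1] = min over k of (A[1][0] + B[0][1] = 3 + -5 = -2, A[1][1] + B[1][1] = -3 + -2 = -5, A[1][2] + B[2][1] = -4 + 4 = 0) = -5 (attained at k = 1)
  C[1][2] = min over k of (A[1][0] + B[0][2] = 3 + 5 = 8, A[1][1] + B[1][2] = -3 + 9 = 6, A[1][2] + B[2][2] = -4 + -4 = -8) = -8 (attained at k = 2)
  C[2][0] = min over k of (A[2][0] + B[0][0] = 10 + 8 = 18, A[2][1] + B[1][0] = 8 + 3 = 11, A[2][2] + B[2][0] = -2 + 1 = -1) = -1 (attained at k = 2)
  C[2][1] = min over k of (A[2][0] + B[0][1] = 10 + -5 = 5, A[2][1] + B[1][1] = 8 + -2 = 6, A[2][2] + B[2][1] = -2 + 4 = 2) = 2 (attained at k = 2)
  C[2][2] = min over k of (A[2][0] + B[0][2] = 10 + 5 = 15, A[2][1] + B[1][2] = 8 + 9 = 17, A[2][2] + B[2][2] = -2 + -4 = -6) = -6 (attained at k = 2)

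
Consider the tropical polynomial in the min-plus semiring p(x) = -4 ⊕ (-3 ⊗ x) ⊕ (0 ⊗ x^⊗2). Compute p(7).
p(7) = -4

A tropical monomial a ⊗ x^⊗i evaluates to a + i · x. Evaluating each term at x = 7:
  Term 0 contributes -4 + 0 · 7 = -4
  Term 1 contributes -3 + 1 · 7 = 4
  Term 2 contributes 0 + 2 · 7 = 14
p(7) = ⊕ of these = min[-4, 4, 14] = -4.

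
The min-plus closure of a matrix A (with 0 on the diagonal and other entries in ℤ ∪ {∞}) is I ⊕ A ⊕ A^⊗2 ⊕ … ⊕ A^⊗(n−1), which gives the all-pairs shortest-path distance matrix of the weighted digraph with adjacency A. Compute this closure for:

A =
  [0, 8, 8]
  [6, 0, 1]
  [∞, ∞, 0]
Closure =
  [0, 8, 8]
  [6, 0, 1]
  [∞, ∞, 0]

This is the Floyd-Warshall all-pairs shortest-path computation. For each intermediate vertex k = 0, 1, …, 2, update dist[i][j] ← min(dist[i][j], dist[i][k] + dist[k][j]). The final matrix gives, for each (i, j), the minimum total weight of any directed path from i to j (possibly empty when i = j).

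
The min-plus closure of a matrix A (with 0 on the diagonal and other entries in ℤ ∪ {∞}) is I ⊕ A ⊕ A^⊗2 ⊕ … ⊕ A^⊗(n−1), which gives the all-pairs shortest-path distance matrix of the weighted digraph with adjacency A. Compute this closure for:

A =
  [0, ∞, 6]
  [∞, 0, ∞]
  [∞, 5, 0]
Closure =
  [0, 11, 6]
  [∞, 0, ∞]
  [∞, 5, 0]

This is the Floyd-Warshall all-pairs shortest-path computation. For each intermediate vertex k = 0, 1, …, 2, update dist[i][j] ← min(dist[i][j], dist[i][k] + dist[k][j]). The final matrix gives, for each (i, j), the minimum total weight of any directed path from i to j (possibly empty when i = j).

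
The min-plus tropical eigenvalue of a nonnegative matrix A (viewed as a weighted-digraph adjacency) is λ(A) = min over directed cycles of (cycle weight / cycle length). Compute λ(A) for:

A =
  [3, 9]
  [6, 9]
λ(A) = 3

Enumerate directed cycles and compute their means (weight / length). Sample:
  cycle 0 → 0: weight = 3, length = 1, mean = 3/1 ≈ 3.000
  cycle 1 → 1: weight = 9, length = 1, mean = 9/1 ≈ 9.000
  cycle 0 → 1 → 0: weight = 15, length = 2, mean = 15/2 ≈ 7.500
  cycle 1 → 0 → 1: weight = 15, length = 2, mean = 15/2 ≈ 7.500
Minimum mean = 3.000, attained e.g. along the cycle 0 → 0 with weight 3 and length 1. So λ(A) = 3/1 = 3.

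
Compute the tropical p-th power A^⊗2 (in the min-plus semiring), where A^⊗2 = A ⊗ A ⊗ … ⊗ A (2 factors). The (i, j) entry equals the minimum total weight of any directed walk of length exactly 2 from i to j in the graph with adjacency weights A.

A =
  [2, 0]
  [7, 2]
A^⊗2 =
  [4, 2]
  [9, 4]

Each entry (A^⊗2)_ij equals the minimum over all length-2 walks i = v_0 → v_1 → … → v_2 = j of Σ_t A[v_t][v_{t+1}]. For example, for (i, j) = (0, 1) we minimise over 2 possible intermediate vertex sequences; the minimum is 2, attained along the walk 0 → 0 → 1.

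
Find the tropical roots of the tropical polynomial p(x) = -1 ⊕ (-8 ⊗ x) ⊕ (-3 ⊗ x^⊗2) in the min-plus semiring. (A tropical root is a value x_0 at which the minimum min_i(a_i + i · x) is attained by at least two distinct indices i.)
Roots: {-5, 7}

Each tropical root is a break point of the lower envelope of the lines y = a_i + i · x (there are 3 lines, with slopes 0, 1, ..., 2). Only the lines that attain the minimum somewhere contribute to roots; other lines are dominated. Here the surviving (envelope) indices are i = 2, i = 1, i = 0.
Intersections between consecutive envelope lines give the roots: for adjacent envelope indices i < j the intersection is x = (a_i − a_j) / (j − i). Reading off the sorted break points: {-5, 7}.
Verification: at each break x_0, at least two indices attain the minimum of min_i(a_i + i · x_0).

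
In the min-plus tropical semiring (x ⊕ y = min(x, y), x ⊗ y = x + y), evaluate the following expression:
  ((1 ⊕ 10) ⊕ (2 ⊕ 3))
((1 ⊕ 10) ⊕ (2 ⊕ 3)) = 1

Expand innermost to outermost. Recall ⊕ takes the minimum of its arguments and ⊗ takes their sum. Working out the expression ((1 ⊕ 10) ⊕ (2 ⊕ 3)) gives 1.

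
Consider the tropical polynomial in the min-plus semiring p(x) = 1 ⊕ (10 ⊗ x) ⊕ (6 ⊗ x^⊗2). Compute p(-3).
p(-3) = 0

A tropical monomial a ⊗ x^⊗i evaluates to a + i · x. Evaluating each term at x = -3:
  Term 0 contributes 1 + 0 · -3 = 1
  Term 1 contributes 10 + 1 · -3 = 7
  Term 2 contributes 6 + 2 · -3 = 0
p(-3) = ⊕ of these = min[1, 7, 0] = 0.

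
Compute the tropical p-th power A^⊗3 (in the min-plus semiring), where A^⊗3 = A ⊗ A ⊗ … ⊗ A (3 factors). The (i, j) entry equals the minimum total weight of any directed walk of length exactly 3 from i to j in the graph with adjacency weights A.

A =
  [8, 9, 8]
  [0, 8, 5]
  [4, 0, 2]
A^⊗3 =
  [8, 10, 12]
  [5, 7, 9]
  [2, 4, 6]

Each entry (A^⊗3)_ij equals the minimum over all length-3 walks i = v_0 → v_1 → … → v_3 = j of Σ_t A[v_t][v_{t+1}]. For example, for (i, j) = (0, 2) we minimise over 9 possible intermediate vertex sequences; the minimum is 12, attained along the walk 0 → 2 → 2 → 2.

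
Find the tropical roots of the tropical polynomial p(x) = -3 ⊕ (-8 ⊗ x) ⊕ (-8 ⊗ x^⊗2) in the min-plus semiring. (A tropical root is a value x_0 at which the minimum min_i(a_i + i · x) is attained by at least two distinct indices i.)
Roots: {0, 5}

Each tropical root is a break point of the lower envelope of the lines y = a_i + i · x (there are 3 lines, with slopes 0, 1, ..., 2). Only the lines that attain the minimum somewhere contribute to roots; other lines are dominated. Here the surviving (envelope) indices are i = 2, i = 1, i = 0.
Intersections between consecutive envelope lines give the roots: for adjacent envelope indices i < j the intersection is x = (a_i − a_j) / (j − i). Reading off the sorted break points: {0, 5}.
Verification: at each break x_0, at least two indices attain the minimum of min_i(a_i + i · x_0).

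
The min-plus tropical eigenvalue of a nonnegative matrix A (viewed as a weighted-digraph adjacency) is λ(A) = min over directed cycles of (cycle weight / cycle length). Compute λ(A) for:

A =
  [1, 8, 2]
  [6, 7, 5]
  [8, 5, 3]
λ(A) = 1

Enumerate directed cycles and compute their means (weight / length). Sample:
  cycle 0 → 0: weight = 1, length = 1, mean = 1/1 ≈ 1.000
  cycle 1 → 1: weight = 7, length = 1, mean = 7/1 ≈ 7.000
  cycle 2 → 2: weight = 3, length = 1, mean = 3/1 ≈ 3.000
  cycle 0 → 1 → 0: weight = 14, length = 2, mean = 14/2 ≈ 7.000
  cycle 0 → 2 → 0: weight = 10, length = 2, mean = 10/2 ≈ 5.000
  cycle 1 → 0 → 1: weight = 14, length = 2, mean = 14/2 ≈ 7.000
Minimum mean = 1.000, attained e.g. along the cycle 0 → 0 with weight 1 and length 1. So λ(A) = 1/1 = 1.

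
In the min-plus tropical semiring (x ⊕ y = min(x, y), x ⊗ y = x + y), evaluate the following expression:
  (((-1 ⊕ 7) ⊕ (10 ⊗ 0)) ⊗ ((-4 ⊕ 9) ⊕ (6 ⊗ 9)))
(((-1 ⊕ 7) ⊕ (10 ⊗ 0)) ⊗ ((-4 ⊕ 9) ⊕ (6 ⊗ 9))) = -5

Expand innermost to outermost. Recall ⊕ takes the minimum of its arguments and ⊗ takes their sum. Working out the expression (((-1 ⊕ 7) ⊕ (10 ⊗ 0)) ⊗ ((-4 ⊕ 9) ⊕ (6 ⊗ 9))) gives -5.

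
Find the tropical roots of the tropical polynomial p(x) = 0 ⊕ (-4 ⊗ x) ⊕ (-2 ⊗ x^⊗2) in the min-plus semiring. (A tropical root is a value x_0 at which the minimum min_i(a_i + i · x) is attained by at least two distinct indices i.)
Roots: {-2, 4}

Each tropical root is a break point of the lower envelope of the lines y = a_i + i · x (there are 3 lines, with slopes 0, 1, ..., 2). Only the lines that attain the minimum somewhere contribute to roots; other lines are dominated. Here the surviving (envelope) indices are i = 2, i = 1, i = 0.
Intersections between consecutive envelope lines give the roots: for adjacent envelope indices i < j the intersection is x = (a_i − a_j) / (j − i). Reading off the sorted break points: {-2, 4}.
Verification: at each break x_0, at least two indices attain the minimum of min_i(a_i + i · x_0).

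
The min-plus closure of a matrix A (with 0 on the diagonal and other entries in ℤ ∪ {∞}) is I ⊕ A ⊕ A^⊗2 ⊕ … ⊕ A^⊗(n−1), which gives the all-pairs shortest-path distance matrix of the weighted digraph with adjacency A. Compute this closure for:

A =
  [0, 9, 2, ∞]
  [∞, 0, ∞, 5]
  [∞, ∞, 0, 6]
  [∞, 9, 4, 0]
Closure =
  [0, 9, 2, 8]
  [∞, 0, 9, 5]
  [∞, 15, 0, 6]
  [∞, 9, 4, 0]

This is the Floyd-Warshall all-pairs shortest-path computation. For each intermediate vertex k = 0, 1, …, 3, update dist[i][j] ← min(dist[i][j], dist[i][k] + dist[k][j]). The final matrix gives, for each (i, j), the minimum total weight of any directed path from i to j (possibly empty when i = j).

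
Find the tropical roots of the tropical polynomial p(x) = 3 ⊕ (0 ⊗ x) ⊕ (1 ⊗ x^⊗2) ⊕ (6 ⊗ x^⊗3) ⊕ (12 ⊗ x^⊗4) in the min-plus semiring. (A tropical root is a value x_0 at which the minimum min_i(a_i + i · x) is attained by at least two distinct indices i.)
Roots: {-6, -5, -1, 3}

Each tropical root is a break point of the lower envelope of the lines y = a_i + i · x (there are 5 lines, with slopes 0, 1, ..., 4). Only the lines that attain the minimum somewhere contribute to roots; other lines are dominated. Here the surviving (envelope) indices are i = 4, i = 3, i = 2, i = 1, i = 0.
Intersections between consecutive envelope lines give the roots: for adjacent envelope indices i < j the intersection is x = (a_i − a_j) / (j − i). Reading off the sorted break points: {-6, -5, -1, 3}.
Verification: at each break x_0, at least two indices attain the minimum of min_i(a_i + i · x_0).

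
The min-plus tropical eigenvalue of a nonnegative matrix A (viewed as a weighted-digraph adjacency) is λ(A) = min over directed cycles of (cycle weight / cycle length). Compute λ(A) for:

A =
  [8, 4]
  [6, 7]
λ(A) = 5

Enumerate directed cycles and compute their means (weight / length). Sample:
  cycle 0 → 0: weight = 8, length = 1, mean = 8/1 ≈ 8.000
  cycle 1 → 1: weight = 7, length = 1, mean = 7/1 ≈ 7.000
  cycle 0 → 1 → 0: weight = 10, length = 2, mean = 10/2 ≈ 5.000
  cycle 1 → 0 → 1: weight = 10, length = 2, mean = 10/2 ≈ 5.000
Minimum mean = 5.000, attained e.g. along the cycle 0 → 1 → 0 with weight 10 and length 2. So λ(A) = 10/2 = 5.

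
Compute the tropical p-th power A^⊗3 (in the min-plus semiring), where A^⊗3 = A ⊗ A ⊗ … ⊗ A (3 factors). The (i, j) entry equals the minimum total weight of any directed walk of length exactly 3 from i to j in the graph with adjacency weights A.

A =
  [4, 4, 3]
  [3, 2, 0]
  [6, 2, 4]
A^⊗3 =
  [8, 6, 5]
  [5, 4, 2]
  [7, 4, 4]

Each entry (A^⊗3)_ij equals the minimum over all length-3 walks i = v_0 → v_1 → … → v_3 = j of Σ_t A[v_t][v_{t+1}]. For example, for (i, j) = (0, 2) we minimise over 9 possible intermediate vertex sequences; the minimum is 5, attained along the walk 0 → 2 → 1 → 2.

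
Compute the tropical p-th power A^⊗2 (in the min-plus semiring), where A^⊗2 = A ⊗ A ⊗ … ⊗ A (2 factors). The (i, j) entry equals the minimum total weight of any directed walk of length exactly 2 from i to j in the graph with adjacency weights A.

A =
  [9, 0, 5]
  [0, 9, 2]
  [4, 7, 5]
A^⊗2 =
  [0, 9, 2]
  [6, 0, 5]
  [7, 4, 9]

Each entry (A^⊗2)_ij equals the minimum over all length-2 walks i = v_0 → v_1 → … → v_2 = j of Σ_t A[v_t][v_{t+1}]. For example, for (i, j) = (0, 2) we minimise over 3 possible intermediate vertex sequences; the minimum is 2, attained along the walk 0 → 1 → 2.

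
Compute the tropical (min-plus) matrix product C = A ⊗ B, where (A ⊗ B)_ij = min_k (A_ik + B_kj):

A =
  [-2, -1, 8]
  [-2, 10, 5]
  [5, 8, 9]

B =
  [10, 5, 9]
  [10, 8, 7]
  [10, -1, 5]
A ⊗ B =
  [8, 3, 6]
  [8, 3, 7]
  [15, 8, 14]

Apply the min-plus product entry-by-entry:
  C[0][0] = min over k of (A[0][0] + B[0][0] = -2 + 10 = 8, A[0][1] + B[1][0] = -1 + 10 = 9, A[0][2] + B[2][0] = 8 + 10 = 18) = 8 (attained at k = 0)
  C[0][1] = min over k of (A[0][0] + B[0][1] = -2 + 5 = 3, A[0][1] + B[1][1] = -1 + 8 = 7, A[0][2] + B[2][1] = 8 + -1 = 7) = 3 (attained at k = 0)
  C[0][2] = min over k of (A[0][0] + B[0][2] = -2 + 9 = 7, A[0][1] + B[1][2] = -1 + 7 = 6, A[0][2] + B[2][2] = 8 + 5 = 13) = 6 (attained at k = 1)
  C[1][0] = min over k of (A[1][0] + B[0][0] = -2 + 10 = 8, A[1][1] + B[1][0] = 10 + 10 = 20, A[1][2] + B[2][0] = 5 + 10 = 15) = 8 (attained at k = 0)
  C[1][1] = min over k of (A[1][0] + B[0][1] = -2 + 5 = 3, A[1][1] + B[1][1] = 10 + 8 = 18, A[1][2] + B[2][1] = 5 + -1 = 4) = 3 (attained at k = 0)
  C[1][2] = min over k of (A[1][0] + B[0][2] = -2 + 9 = 7, A[1][1] + B[1][2] = 10 + 7 = 17, A[1][2] + B[2][2] = 5 + 5 = 10) = 7 (attained at k = 0)
  C[2][0] = min over k of (A[2][0] + B[0][0] = 5 + 10 = 15, A[2][1] + B[1][0] = 8 + 10 = 18, A[2][2] + B[2][0] = 9 + 10 = 19) = 15 (attained at k = 0)
  C[2][1] = min over k of (A[2][0] + B[0][1] = 5 + 5 = 10, A[2][1] + B[1][1] = 8 + 8 = 16, A[2][2] + B[2][1] = 9 + -1 = 8) = 8 (attained at k = 2)
  C[2][2] = min over k of (A[2][0] + B[0][2] = 5 + 9 = 14, A[2][1] + B[1][2] = 8 + 7 = 15, A[2][2] + B[2][2] = 9 + 5 = 14) = 14 (attained at k = 0)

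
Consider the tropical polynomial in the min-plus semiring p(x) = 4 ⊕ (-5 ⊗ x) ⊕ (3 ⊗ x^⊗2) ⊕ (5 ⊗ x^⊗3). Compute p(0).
p(0) = -5

A tropical monomial a ⊗ x^⊗i evaluates to a + i · x. Evaluating each term at x = 0:
  Term 0 contributes 4 + 0 · 0 = 4
  Term 1 contributes -5 + 1 · 0 = -5
  Term 2 contributes 3 + 2 · 0 = 3
  Term 3 contributes 5 + 3 · 0 = 5
p(0) = ⊕ of these = min[4, -5, 3, 5] = -5.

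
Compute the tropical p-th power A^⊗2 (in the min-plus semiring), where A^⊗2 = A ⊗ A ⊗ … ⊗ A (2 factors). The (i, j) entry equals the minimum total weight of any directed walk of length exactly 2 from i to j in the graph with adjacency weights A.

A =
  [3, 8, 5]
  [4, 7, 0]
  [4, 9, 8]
A^⊗2 =
  [6, 11, 8]
  [4, 9, 7]
  [7, 12, 9]

Each entry (A^⊗2)_ij equals the minimum over all length-2 walks i = v_0 → v_1 → … → v_2 = j of Σ_t A[v_t][v_{t+1}]. For example, for (i, j) = (0, 2) we minimise over 3 possible intermediate vertex sequences; the minimum is 8, attained along the walk 0 → 0 → 2.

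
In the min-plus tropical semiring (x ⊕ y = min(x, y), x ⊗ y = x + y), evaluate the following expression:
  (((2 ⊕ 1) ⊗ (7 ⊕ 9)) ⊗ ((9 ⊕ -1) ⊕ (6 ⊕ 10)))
(((2 ⊕ 1) ⊗ (7 ⊕ 9)) ⊗ ((9 ⊕ -1) ⊕ (6 ⊕ 10))) = 7

Expand innermost to outermost. Recall ⊕ takes the minimum of its arguments and ⊗ takes their sum. Working out the expression (((2 ⊕ 1) ⊗ (7 ⊕ 9)) ⊗ ((9 ⊕ -1) ⊕ (6 ⊕ 10))) gives 7.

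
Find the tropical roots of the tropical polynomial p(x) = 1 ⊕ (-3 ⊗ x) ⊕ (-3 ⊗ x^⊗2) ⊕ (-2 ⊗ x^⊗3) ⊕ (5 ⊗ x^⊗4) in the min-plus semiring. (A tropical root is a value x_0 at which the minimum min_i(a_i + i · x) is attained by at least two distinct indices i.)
Roots: {-7, -1, 0, 4}

Each tropical root is a break point of the lower envelope of the lines y = a_i + i · x (there are 5 lines, with slopes 0, 1, ..., 4). Only the lines that attain the minimum somewhere contribute to roots; other lines are dominated. Here the surviving (envelope) indices are i = 4, i = 3, i = 2, i = 1, i = 0.
Intersections between consecutive envelope lines give the roots: for adjacent envelope indices i < j the intersection is x = (a_i − a_j) / (j − i). Reading off the sorted break points: {-7, -1, 0, 4}.
Verification: at each break x_0, at least two indices attain the minimum of min_i(a_i + i · x_0).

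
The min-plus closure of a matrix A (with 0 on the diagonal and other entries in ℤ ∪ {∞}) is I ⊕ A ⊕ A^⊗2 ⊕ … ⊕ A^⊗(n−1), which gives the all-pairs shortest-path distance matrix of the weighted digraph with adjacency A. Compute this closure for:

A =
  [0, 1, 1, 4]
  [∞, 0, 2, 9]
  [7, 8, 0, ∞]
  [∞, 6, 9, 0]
Closure =
  [0, 1, 1, 4]
  [9, 0, 2, 9]
  [7, 8, 0, 11]
  [15, 6, 8, 0]

This is the Floyd-Warshall all-pairs shortest-path computation. For each intermediate vertex k = 0, 1, …, 3, update dist[i][j] ← min(dist[i][j], dist[i][k] + dist[k][j]). The final matrix gives, for each (i, j), the minimum total weight of any directed path from i to j (possibly empty when i = j).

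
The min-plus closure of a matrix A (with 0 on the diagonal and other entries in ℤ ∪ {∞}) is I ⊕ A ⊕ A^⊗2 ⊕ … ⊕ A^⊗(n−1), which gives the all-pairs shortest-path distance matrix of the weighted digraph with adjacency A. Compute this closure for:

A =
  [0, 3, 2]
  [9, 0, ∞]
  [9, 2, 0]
Closure =
  [0, 3, 2]
  [9, 0, 11]
  [9, 2, 0]

This is the Floyd-Warshall all-pairs shortest-path computation. For each intermediate vertex k = 0, 1, …, 2, update dist[i][j] ← min(dist[i][j], dist[i][k] + dist[k][j]). The final matrix gives, for each (i, j), the minimum total weight of any directed path from i to j (possibly empty when i = j).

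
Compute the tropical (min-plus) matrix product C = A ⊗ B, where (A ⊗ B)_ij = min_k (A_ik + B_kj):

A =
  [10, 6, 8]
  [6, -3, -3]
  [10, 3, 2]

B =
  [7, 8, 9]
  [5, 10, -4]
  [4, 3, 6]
A ⊗ B =
  [11, 11, 2]
  [1, 0, -7]
  [6, 5, -1]

Apply the min-plus product entry-by-entry:
  C[0][0] = min over k of (A[0][0] + B[0][0] = 10 + 7 = 17, A[0][1] + B[1][0] = 6 + 5 = 11, A[0][2] + B[2][0] = 8 + 4 = 12) = 11 (attained at k = 1)
  C[0][1] = min over k of (A[0][0] + B[0][1] = 10 + 8 = 18, A[0][1] + B[1][1] = 6 + 10 = 16, A[0][2] + B[2][1] = 8 + 3 = 11) = 11 (attained at k = 2)
  C[0][2] = min over k of (A[0][0] + B[0][2] = 10 + 9 = 19, A[0][1] + B[1][2] = 6 + -4 = 2, A[0][2] + B[2][2] = 8 + 6 = 14) = 2 (attained at k = 1)
  C[1][0] = min over k of (A[1][0] + B[0][0] = 6 + 7 = 13, A[1][1] + B[1][0] = -3 + 5 = 2, A[1][2] + B[2][0] = -3 + 4 = 1) = 1 (attained at k = 2)
  C[1][1] = min over k of (A[1][0] + B[0][1] = 6 + 8 = 14, A[1][1] + B[1][1] = -3 + 10 = 7, A[1][2] + B[2][1] = -3 + 3 = 0) = 0 (attained at k = 2)
  C[1][2] = min over k of (A[1][0] + B[0][2] = 6 + 9 = 15, A[1][1] + B[1][2] = -3 + -4 = -7, A[1][2] + B[2][2] = -3 + 6 = 3) = -7 (attained at k = 1)
  C[2][0] = min over k of (A[2][0] + B[0][0] = 10 + 7 = 17, A[2][1] + B[1][0] = 3 + 5 = 8, A[2][2] + B[2][0] = 2 + 4 = 6) = 6 (attained at k = 2)
  C[2][1] = min over k of (A[2][0] + B[0][1] = 10 + 8 = 18, A[2][1] + B[1][1] = 3 + 10 = 13, A[2][2] + B[2][1] = 2 + 3 = 5) = 5 (attained at k = 2)
  C[2][2] = min over k of (A[2][0] + B[0][2] = 10 + 9 = 19, A[2][1] + B[1][2] = 3 + -4 = -1, A[2][2] + B[2][2] = 2 + 6 = 8) = -1 (attained at k = 1)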